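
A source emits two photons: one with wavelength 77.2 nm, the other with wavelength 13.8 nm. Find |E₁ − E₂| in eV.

Using E = hc/λ: E₁ = 2.573·10^-18 J, E₂ = 1.439·10^-17 J.
|ΔE| = |2.573·10^-18 − 1.439·10^-17| = 1.18·10^-17 J = 73.8 eV.

73.8 eV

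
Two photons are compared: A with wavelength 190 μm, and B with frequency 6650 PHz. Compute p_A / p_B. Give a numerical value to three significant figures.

p_A = 3.487 × 10^-30 kg·m/s (from wavelength = 190 μm, via p = h/λ).
p_B = 1.470 × 10^-23 kg·m/s (from frequency = 6650 PHz, via p = hf/c).
Ratio = 3.487 × 10^-30 / 1.470 × 10^-23 = 2.37 × 10^-7.

2.37 × 10^-7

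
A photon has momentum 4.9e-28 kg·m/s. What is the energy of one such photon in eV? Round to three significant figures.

Apply E = pc: E = 1.469e-19 J.
Converting to eV: E = 0.9169 eV ≈ 0.917 eV.

0.917 eV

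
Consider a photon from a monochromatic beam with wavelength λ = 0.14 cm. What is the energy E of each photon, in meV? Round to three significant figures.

In SI units: λ = 0.14 cm = 0.0014 m.
Since E = hc/λ for a photon, E = 1.419 × 10^-22 J.
Converting to meV: E = 0.8856 meV ≈ 0.886 meV.

0.886 meV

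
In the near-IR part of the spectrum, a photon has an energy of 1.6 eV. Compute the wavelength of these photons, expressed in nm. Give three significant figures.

Take h = 6.62607015e-34 J·s, c = 2.99792458e8 m/s, 1 eV = 1.602176634e-19 J.
First convert: E = 1.6 eV = 2.5635e-19 J.
The photon relation is λ = hc/E, giving λ = 7.749e-7 m.
Converting to nm: λ = 774.9 nm ≈ 775 nm.

775 nm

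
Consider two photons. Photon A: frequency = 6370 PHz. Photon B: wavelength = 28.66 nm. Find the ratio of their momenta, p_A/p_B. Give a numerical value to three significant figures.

609

p_A = 1.408 × 10^-23 kg·m/s (from frequency = 6370 PHz, via p = hf/c).
p_B = 2.312 × 10^-26 kg·m/s (from wavelength = 28.66 nm, via p = h/λ).
Ratio = 1.408 × 10^-23 / 2.312 × 10^-26 = 609.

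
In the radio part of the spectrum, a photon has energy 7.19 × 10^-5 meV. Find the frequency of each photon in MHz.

17.4 MHz

In SI units: E = 7.19 × 10^-5 meV = 1.1520 × 10^-26 J.
The photon relation is f = E/h, giving f = 1.739 × 10^7 Hz.
Converting to MHz: f = 17.39 MHz ≈ 17.4 MHz.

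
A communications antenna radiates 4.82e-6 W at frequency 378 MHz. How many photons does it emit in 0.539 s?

1.04e19 photons

Total energy: E_total = P·t = 4.82e-6 × 0.539 = 2.598e-6 J.
Per-photon energy: E = 2.505e-25 J.
N = E_total / E_photon = 1.04e19.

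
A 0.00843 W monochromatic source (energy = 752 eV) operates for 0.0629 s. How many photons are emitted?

Total energy: E_total = P·t = 0.00843 × 0.0629 = 5.302e-4 J.
Per-photon energy: E = 1.205e-16 J.
N = E_total / E_photon = 4.40e12.

4.40e12 photons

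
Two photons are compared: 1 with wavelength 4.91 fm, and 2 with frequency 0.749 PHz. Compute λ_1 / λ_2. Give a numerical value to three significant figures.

λ_1 = 4.910 × 10^-15 m (from wavelength = 4.91 fm, via λ given directly).
λ_2 = 4.003 × 10^-7 m (from frequency = 0.749 PHz, via λ = c/f).
Ratio = 4.910 × 10^-15 / 4.003 × 10^-7 = 1.23 × 10^-8.

1.23 × 10^-8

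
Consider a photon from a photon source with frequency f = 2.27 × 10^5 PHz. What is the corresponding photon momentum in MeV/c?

0.939 MeV/c

Convert to SI: f = 2.27 × 10^5 PHz = 2.27 × 10^20 Hz.
The photon relation is p = hf/c, giving p = 5.017 × 10^-22 kg·m/s.
Converting to MeV/c: p = 0.9388 MeV/c ≈ 0.939 MeV/c.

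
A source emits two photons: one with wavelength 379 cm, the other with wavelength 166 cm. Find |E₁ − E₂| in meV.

4.20e-4 meV

Using E = hc/λ: E₁ = 5.241e-26 J, E₂ = 1.197e-25 J.
|ΔE| = |5.241e-26 − 1.197e-25| = 6.73e-26 J = 4.20e-4 meV.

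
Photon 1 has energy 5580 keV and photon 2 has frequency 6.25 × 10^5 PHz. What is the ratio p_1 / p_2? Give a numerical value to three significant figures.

2.16

p_1 = 2.982 × 10^-21 kg·m/s (from energy = 5580 keV, via p = E/c).
p_2 = 1.381 × 10^-21 kg·m/s (from frequency = 6.25 × 10^5 PHz, via p = hf/c).
Ratio = 2.982 × 10^-21 / 1.381 × 10^-21 = 2.16.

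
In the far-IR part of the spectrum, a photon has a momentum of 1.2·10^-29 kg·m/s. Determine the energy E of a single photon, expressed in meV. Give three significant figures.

22.5 meV

(c = 2.99792458·10^8 m/s, 1 eV = 1.602176634·10^-19 J.)
For a photon E = pc, so E = 3.598·10^-21 J.
Converting to meV: E = 22.45 meV ≈ 22.5 meV.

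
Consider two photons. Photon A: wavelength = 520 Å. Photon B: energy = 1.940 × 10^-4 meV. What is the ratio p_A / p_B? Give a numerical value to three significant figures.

1.23 × 10^8

p_A = 1.274 × 10^-26 kg·m/s (from wavelength = 520 Å, via p = h/λ).
p_B = 1.037 × 10^-34 kg·m/s (from energy = 1.940 × 10^-4 meV, via p = E/c).
Ratio = 1.274 × 10^-26 / 1.037 × 10^-34 = 1.23 × 10^8.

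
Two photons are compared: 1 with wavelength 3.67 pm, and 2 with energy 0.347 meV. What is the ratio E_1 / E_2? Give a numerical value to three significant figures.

E_1 = 5.413 × 10^-14 J (from wavelength = 3.67 pm, via E = hc/λ).
E_2 = 5.560 × 10^-23 J (from energy = 0.347 meV, via E given directly).
Ratio = 5.413 × 10^-14 / 5.560 × 10^-23 = 9.74 × 10^8.

9.74 × 10^8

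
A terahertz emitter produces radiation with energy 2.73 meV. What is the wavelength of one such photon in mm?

0.454 mm

Use h = 6.62607015e-34 J·s, c = 2.99792458e8 m/s, 1 eV = 1.602176634e-19 J.
First convert: E = 2.73 meV = 4.3739e-22 J.
The photon relation is λ = hc/E, giving λ = 4.542e-4 m.
Converting to mm: λ = 0.4542 mm ≈ 0.454 mm.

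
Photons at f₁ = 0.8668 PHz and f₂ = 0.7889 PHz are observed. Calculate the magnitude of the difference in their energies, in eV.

0.322 eV

Using E = hf: E₁ = 5.7435 × 10^-19 J, E₂ = 5.2273 × 10^-19 J.
|ΔE| = |5.7435 × 10^-19 − 5.2273 × 10^-19| = 5.16 × 10^-20 J = 0.322 eV.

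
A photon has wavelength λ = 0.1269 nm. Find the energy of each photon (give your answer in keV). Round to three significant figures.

9.77 keV

Convert to SI: λ = 0.1269 nm = 1.269e-10 m.
Apply E = hc/λ: E = 1.565e-15 J.
Converting to keV: E = 9.770 keV ≈ 9.77 keV.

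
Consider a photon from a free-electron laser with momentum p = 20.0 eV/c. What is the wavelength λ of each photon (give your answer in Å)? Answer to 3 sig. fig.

620 Å

In SI units: p = 20.0 eV/c = 1.0689 × 10^-26 kg·m/s.
For a photon λ = h/p, so λ = 6.199 × 10^-8 m.
Converting to Å: λ = 619.9 Å ≈ 620 Å.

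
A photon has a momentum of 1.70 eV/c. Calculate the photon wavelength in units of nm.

(h = 6.62607015e-34 J·s, c = 2.99792458e8 m/s, 1 eV = 1.602176634e-19 J.)
In SI units: p = 1.70 eV/c = 9.0853e-28 kg·m/s.
The photon relation is λ = h/p, giving λ = 7.293e-7 m.
Converting to nm: λ = 729.3 nm ≈ 729 nm.

729 nm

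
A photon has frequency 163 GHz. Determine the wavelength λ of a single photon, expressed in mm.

(c = 2.99792458 × 10^8 m/s.)
Convert to SI: f = 163 GHz = 1.63 × 10^11 Hz.
Apply λ = c/f: λ = 0.001839 m.
Converting to mm: λ = 1.839 mm ≈ 1.84 mm.

1.84 mm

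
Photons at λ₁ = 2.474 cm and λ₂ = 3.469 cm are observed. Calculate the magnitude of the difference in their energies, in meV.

Using E = hc/λ: E₁ = 8.0293e-24 J, E₂ = 5.7263e-24 J.
|ΔE| = |8.0293e-24 − 5.7263e-24| = 2.30e-24 J = 0.0144 meV.

0.0144 meV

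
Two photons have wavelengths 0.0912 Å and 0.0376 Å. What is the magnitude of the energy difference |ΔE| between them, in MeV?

Using E = hc/λ: E₁ = 2.178 × 10^-14 J, E₂ = 5.283 × 10^-14 J.
|ΔE| = |2.178 × 10^-14 − 5.283 × 10^-14| = 3.10 × 10^-14 J = 0.194 MeV.

0.194 MeV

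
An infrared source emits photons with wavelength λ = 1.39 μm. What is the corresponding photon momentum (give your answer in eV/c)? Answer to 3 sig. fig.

Convert to SI: λ = 1.39 μm = 1.39e-6 m.
The photon relation is p = h/λ, giving p = 4.767e-28 kg·m/s.
Converting to eV/c: p = 0.8920 eV/c ≈ 0.892 eV/c.

0.892 eV/c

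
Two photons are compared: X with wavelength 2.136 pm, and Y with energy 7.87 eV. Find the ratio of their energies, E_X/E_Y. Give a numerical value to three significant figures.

7.38e4

E_X = 9.300e-14 J (from wavelength = 2.136 pm, via E = hc/λ).
E_Y = 1.261e-18 J (from energy = 7.87 eV, via E given directly).
Ratio = 9.300e-14 / 1.261e-18 = 7.38e4.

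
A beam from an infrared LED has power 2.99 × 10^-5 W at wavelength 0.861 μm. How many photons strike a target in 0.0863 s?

1.12 × 10^13 photons

Total energy: E_total = P·t = 2.99 × 10^-5 × 0.0863 = 2.580 × 10^-6 J.
Per-photon energy: E = 2.307 × 10^-19 J.
N = E_total / E_photon = 1.12 × 10^13.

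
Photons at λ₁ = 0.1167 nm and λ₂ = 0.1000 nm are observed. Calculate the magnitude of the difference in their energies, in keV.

Using E = hc/λ: E₁ = 1.7022·10^-15 J, E₂ = 1.9864·10^-15 J.
|ΔE| = |1.7022·10^-15 − 1.9864·10^-15| = 2.84·10^-16 J = 1.77 keV.

1.77 keV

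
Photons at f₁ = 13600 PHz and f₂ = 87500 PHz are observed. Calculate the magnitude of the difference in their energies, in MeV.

Using E = hf: E₁ = 9.011·10^-15 J, E₂ = 5.798·10^-14 J.
|ΔE| = |9.011·10^-15 − 5.798·10^-14| = 4.90·10^-14 J = 0.306 MeV.

0.306 MeV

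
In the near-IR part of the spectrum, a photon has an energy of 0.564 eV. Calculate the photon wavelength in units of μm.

2.20 μm

(h = 6.62607015·10^-34 J·s, c = 2.99792458·10^8 m/s, 1 eV = 1.602176634·10^-19 J.)
In SI units: E = 0.564 eV = 9.0363·10^-20 J.
For a photon λ = hc/E, so λ = 2.198·10^-6 m.
Converting to μm: λ = 2.198 μm ≈ 2.20 μm.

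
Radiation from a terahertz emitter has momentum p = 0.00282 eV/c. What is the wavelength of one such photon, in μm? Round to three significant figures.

440 μm

Use h = 6.62607015e-34 J·s, c = 2.99792458e8 m/s, 1 eV = 1.602176634e-19 J.
Convert to SI: p = 0.00282 eV/c = 1.5071e-30 kg·m/s.
The photon relation is λ = h/p, giving λ = 4.397e-4 m.
Converting to μm: λ = 439.7 μm ≈ 440 μm.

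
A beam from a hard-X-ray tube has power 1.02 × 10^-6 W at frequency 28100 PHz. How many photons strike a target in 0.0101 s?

5.53 × 10^5 photons

Total energy: E_total = P·t = 1.02 × 10^-6 × 0.0101 = 1.030 × 10^-8 J.
Per-photon energy: E = 1.862 × 10^-14 J.
N = E_total / E_photon = 5.53 × 10^5.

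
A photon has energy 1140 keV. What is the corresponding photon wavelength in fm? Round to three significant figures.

First convert: E = 1140 keV = 1.8265e-13 J.
For a photon λ = hc/E, so λ = 1.088e-12 m.
Converting to fm: λ = 1088 fm ≈ 1090 fm.

1090 fm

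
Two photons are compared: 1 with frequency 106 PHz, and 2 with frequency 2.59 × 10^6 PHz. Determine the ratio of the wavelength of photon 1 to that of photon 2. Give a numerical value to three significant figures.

λ_1 = 2.828 × 10^-9 m (from frequency = 106 PHz, via λ = c/f).
λ_2 = 1.157 × 10^-13 m (from frequency = 2.59 × 10^6 PHz, via λ = c/f).
Ratio = 2.828 × 10^-9 / 1.157 × 10^-13 = 2.44 × 10^4.

2.44 × 10^4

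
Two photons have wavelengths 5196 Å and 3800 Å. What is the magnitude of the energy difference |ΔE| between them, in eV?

Using E = hc/λ: E₁ = 3.8230e-19 J, E₂ = 5.2275e-19 J.
|ΔE| = |3.8230e-19 − 5.2275e-19| = 1.40e-19 J = 0.877 eV.

0.877 eV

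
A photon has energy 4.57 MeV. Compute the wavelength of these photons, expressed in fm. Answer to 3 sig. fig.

(h = 6.62607015e-34 J·s, c = 2.99792458e8 m/s, 1 eV = 1.602176634e-19 J.)
Convert to SI: E = 4.57 MeV = 7.3219e-13 J.
Apply λ = hc/E: λ = 2.713e-13 m.
Converting to fm: λ = 271.3 fm ≈ 271 fm.

271 fm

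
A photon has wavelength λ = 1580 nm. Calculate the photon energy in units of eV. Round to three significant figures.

0.785 eV

In SI units: λ = 1580 nm = 1.58 × 10^-6 m.
For a photon E = hc/λ, so E = 1.257 × 10^-19 J.
Converting to eV: E = 0.7847 eV ≈ 0.785 eV.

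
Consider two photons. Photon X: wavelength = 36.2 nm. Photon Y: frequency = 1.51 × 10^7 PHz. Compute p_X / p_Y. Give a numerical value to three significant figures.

5.48 × 10^-7

p_X = 1.830 × 10^-26 kg·m/s (from wavelength = 36.2 nm, via p = h/λ).
p_Y = 3.337 × 10^-20 kg·m/s (from frequency = 1.51 × 10^7 PHz, via p = hf/c).
Ratio = 1.830 × 10^-26 / 3.337 × 10^-20 = 5.48 × 10^-7.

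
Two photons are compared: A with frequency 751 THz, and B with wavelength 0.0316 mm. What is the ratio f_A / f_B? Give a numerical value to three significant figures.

79.2

f_A = 7.510e14 Hz (from frequency = 751 THz, via f given directly).
f_B = 9.487e12 Hz (from wavelength = 0.0316 mm, via f = c/λ).
Ratio = 7.510e14 / 9.487e12 = 79.2.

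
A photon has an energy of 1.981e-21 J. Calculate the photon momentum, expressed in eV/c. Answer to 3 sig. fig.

0.0124 eV/c

Since p = E/c for a photon, p = 6.608e-30 kg·m/s.
Converting to eV/c: p = 0.01236 eV/c ≈ 0.0124 eV/c.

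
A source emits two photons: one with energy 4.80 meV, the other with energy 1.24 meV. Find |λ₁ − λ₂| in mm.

Using λ = hc/E: λ₁ = 2.583 × 10^-4 m, λ₂ = 9.999 × 10^-4 m.
|Δλ| = |2.583 × 10^-4 − 9.999 × 10^-4| = 7.42 × 10^-4 m = 0.742 mm.

0.742 mm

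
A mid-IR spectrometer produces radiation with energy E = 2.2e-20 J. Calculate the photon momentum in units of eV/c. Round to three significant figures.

Take c = 2.99792458e8 m/s, 1 eV = 1.602176634e-19 J.
The photon relation is p = E/c, giving p = 7.338e-29 kg·m/s.
Converting to eV/c: p = 0.1373 eV/c ≈ 0.137 eV/c.

0.137 eV/c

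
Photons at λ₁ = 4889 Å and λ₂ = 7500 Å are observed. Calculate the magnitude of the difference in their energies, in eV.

0.883 eV

Using E = hc/λ: E₁ = 4.0631 × 10^-19 J, E₂ = 2.6486 × 10^-19 J.
|ΔE| = |4.0631 × 10^-19 − 2.6486 × 10^-19| = 1.41 × 10^-19 J = 0.883 eV.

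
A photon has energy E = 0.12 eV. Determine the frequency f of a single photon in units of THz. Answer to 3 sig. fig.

Use h = 6.62607015 × 10^-34 J·s, 1 eV = 1.602176634 × 10^-19 J.
Convert to SI: E = 0.12 eV = 1.9226 × 10^-20 J.
For a photon f = E/h, so f = 2.902 × 10^13 Hz.
Converting to THz: f = 29.02 THz ≈ 29.0 THz.

29.0 THz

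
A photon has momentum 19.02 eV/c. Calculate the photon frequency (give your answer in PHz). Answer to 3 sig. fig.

4.60 PHz

In SI units: p = 19.02 eV/c = 1.0165 × 10^-26 kg·m/s.
Since f = pc/h for a photon, f = 4.599 × 10^15 Hz.
Converting to PHz: f = 4.599 PHz ≈ 4.60 PHz.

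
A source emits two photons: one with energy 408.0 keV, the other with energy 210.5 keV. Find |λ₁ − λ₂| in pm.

2.85 pm

Using λ = hc/E: λ₁ = 3.0388e-12 m, λ₂ = 5.8900e-12 m.
|Δλ| = |3.0388e-12 − 5.8900e-12| = 2.85e-12 m = 2.85 pm.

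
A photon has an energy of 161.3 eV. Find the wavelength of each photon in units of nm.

7.69 nm

Take h = 6.62607015 × 10^-34 J·s, c = 2.99792458 × 10^8 m/s, 1 eV = 1.602176634 × 10^-19 J.
First convert: E = 161.3 eV = 2.5843 × 10^-17 J.
Apply λ = hc/E: λ = 7.687 × 10^-9 m.
Converting to nm: λ = 7.687 nm ≈ 7.69 nm.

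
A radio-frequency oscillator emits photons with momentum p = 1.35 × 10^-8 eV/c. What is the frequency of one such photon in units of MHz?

Use h = 6.62607015 × 10^-34 J·s, c = 2.99792458 × 10^8 m/s, 1 eV = 1.602176634 × 10^-19 J.
Convert to SI: p = 1.35 × 10^-8 eV/c = 7.2148 × 10^-36 kg·m/s.
Since f = pc/h for a photon, f = 3.264 × 10^6 Hz.
Converting to MHz: f = 3.264 MHz ≈ 3.26 MHz.

3.26 MHz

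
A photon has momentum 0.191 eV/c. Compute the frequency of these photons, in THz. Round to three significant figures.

46.2 THz

Convert to SI: p = 0.191 eV/c = 1.0208 × 10^-28 kg·m/s.
Since f = pc/h for a photon, f = 4.618 × 10^13 Hz.
Converting to THz: f = 46.18 THz ≈ 46.2 THz.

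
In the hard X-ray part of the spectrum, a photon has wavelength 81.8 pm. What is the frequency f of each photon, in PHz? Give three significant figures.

3660 PHz

Take c = 2.99792458e8 m/s.
In SI units: λ = 81.8 pm = 8.18e-11 m.
Apply f = c/λ: f = 3.665e18 Hz.
Converting to PHz: f = 3665 PHz ≈ 3660 PHz.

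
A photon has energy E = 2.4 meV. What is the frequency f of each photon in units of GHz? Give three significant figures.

580 GHz

In SI units: E = 2.4 meV = 3.8452 × 10^-22 J.
Apply f = E/h: f = 5.803 × 10^11 Hz.
Converting to GHz: f = 580.3 GHz ≈ 580 GHz.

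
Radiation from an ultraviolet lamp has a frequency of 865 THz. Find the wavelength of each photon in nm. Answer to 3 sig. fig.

347 nm

First convert: f = 865 THz = 8.65e14 Hz.
The photon relation is λ = c/f, giving λ = 3.466e-7 m.
Converting to nm: λ = 346.6 nm ≈ 347 nm.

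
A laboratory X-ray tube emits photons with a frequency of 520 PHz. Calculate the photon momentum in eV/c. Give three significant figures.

2150 eV/c

In SI units: f = 520 PHz = 5.2 × 10^17 Hz.
Since p = hf/c for a photon, p = 1.149 × 10^-24 kg·m/s.
Converting to eV/c: p = 2151 eV/c ≈ 2150 eV/c.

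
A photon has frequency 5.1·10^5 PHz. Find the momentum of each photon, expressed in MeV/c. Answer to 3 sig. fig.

Take h = 6.62607015·10^-34 J·s, c = 2.99792458·10^8 m/s, 1 eV = 1.602176634·10^-19 J.
In SI units: f = 5.1·10^5 PHz = 5.1·10^20 Hz.
For a photon p = hf/c, so p = 1.127·10^-21 kg·m/s.
Converting to MeV/c: p = 2.109 MeV/c ≈ 2.11 MeV/c.

2.11 MeV/c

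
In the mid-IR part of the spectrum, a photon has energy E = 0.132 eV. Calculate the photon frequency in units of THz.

31.9 THz

Use h = 6.62607015·10^-34 J·s, 1 eV = 1.602176634·10^-19 J.
Convert to SI: E = 0.132 eV = 2.1149·10^-20 J.
Since f = E/h for a photon, f = 3.192·10^13 Hz.
Converting to THz: f = 31.92 THz ≈ 31.9 THz.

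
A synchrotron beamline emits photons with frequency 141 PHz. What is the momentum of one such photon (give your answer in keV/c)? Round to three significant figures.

0.583 keV/c

(h = 6.62607015 × 10^-34 J·s, c = 2.99792458 × 10^8 m/s, 1 eV = 1.602176634 × 10^-19 J.)
First convert: f = 141 PHz = 1.41 × 10^17 Hz.
The photon relation is p = hf/c, giving p = 3.116 × 10^-25 kg·m/s.
Converting to keV/c: p = 0.5831 keV/c ≈ 0.583 keV/c.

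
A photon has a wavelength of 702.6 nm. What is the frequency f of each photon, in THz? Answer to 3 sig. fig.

In SI units: λ = 702.6 nm = 7.026 × 10^-7 m.
Apply f = c/λ: f = 4.267 × 10^14 Hz.
Converting to THz: f = 426.7 THz ≈ 427 THz.

427 THz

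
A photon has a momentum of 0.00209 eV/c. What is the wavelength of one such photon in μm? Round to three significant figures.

593 μm

Use h = 6.62607015 × 10^-34 J·s, c = 2.99792458 × 10^8 m/s, 1 eV = 1.602176634 × 10^-19 J.
First convert: p = 0.00209 eV/c = 1.1170 × 10^-30 kg·m/s.
The photon relation is λ = h/p, giving λ = 5.932 × 10^-4 m.
Converting to μm: λ = 593.2 μm ≈ 593 μm.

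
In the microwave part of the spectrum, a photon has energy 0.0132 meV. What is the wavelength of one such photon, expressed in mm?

93.9 mm

Take h = 6.62607015e-34 J·s, c = 2.99792458e8 m/s, 1 eV = 1.602176634e-19 J.
First convert: E = 0.0132 meV = 2.1149e-24 J.
Apply λ = hc/E: λ = 0.09393 m.
Converting to mm: λ = 93.93 mm ≈ 93.9 mm.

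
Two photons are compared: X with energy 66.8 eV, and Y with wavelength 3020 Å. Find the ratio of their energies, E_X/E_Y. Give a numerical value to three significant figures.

16.3

E_X = 1.070 × 10^-17 J (from energy = 66.8 eV, via E given directly).
E_Y = 6.578 × 10^-19 J (from wavelength = 3020 Å, via E = hc/λ).
Ratio = 1.070 × 10^-17 / 6.578 × 10^-19 = 16.3.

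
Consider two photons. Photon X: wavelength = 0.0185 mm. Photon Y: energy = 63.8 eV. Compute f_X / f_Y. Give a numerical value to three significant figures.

f_X = 1.620e13 Hz (from wavelength = 0.0185 mm, via f = c/λ).
f_Y = 1.543e16 Hz (from energy = 63.8 eV, via f = E/h).
Ratio = 1.620e13 / 1.543e16 = 1.05e-3.

1.05e-3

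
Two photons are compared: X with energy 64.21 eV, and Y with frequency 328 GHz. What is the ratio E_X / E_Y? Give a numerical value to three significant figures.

E_X = 1.029·10^-17 J (from energy = 64.21 eV, via E given directly).
E_Y = 2.173·10^-22 J (from frequency = 328 GHz, via E = hf).
Ratio = 1.029·10^-17 / 2.173·10^-22 = 4.73·10^4.

4.73·10^4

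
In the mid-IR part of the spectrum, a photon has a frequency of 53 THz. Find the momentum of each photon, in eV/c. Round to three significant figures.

First convert: f = 53 THz = 5.3e13 Hz.
Since p = hf/c for a photon, p = 1.171e-28 kg·m/s.
Converting to eV/c: p = 0.2192 eV/c ≈ 0.219 eV/c.

0.219 eV/c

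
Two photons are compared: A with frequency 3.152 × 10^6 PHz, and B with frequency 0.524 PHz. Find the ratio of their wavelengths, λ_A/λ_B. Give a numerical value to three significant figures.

λ_A = 9.511 × 10^-14 m (from frequency = 3.152 × 10^6 PHz, via λ = c/f).
λ_B = 5.721 × 10^-7 m (from frequency = 0.524 PHz, via λ = c/f).
Ratio = 9.511 × 10^-14 / 5.721 × 10^-7 = 1.66 × 10^-7.

1.66 × 10^-7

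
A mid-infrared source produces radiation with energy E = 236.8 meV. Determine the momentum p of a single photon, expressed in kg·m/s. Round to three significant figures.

In SI units: E = 236.8 meV = 3.7940e-20 J.
For a photon p = E/c, so p = 1.266e-28 kg·m/s.
So p ≈ 1.27e-28 kg·m/s.

1.27e-28 kg·m/s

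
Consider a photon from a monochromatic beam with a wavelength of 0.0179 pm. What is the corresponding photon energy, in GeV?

0.0693 GeV

Use h = 6.62607015 × 10^-34 J·s, c = 2.99792458 × 10^8 m/s, 1 eV = 1.602176634 × 10^-19 J.
First convert: λ = 0.0179 pm = 1.79 × 10^-14 m.
Since E = hc/λ for a photon, E = 1.110 × 10^-11 J.
Converting to GeV: E = 0.06926 GeV ≈ 0.0693 GeV.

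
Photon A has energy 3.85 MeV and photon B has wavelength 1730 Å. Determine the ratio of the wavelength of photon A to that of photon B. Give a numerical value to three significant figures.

1.86·10^-6

λ_A = 3.220·10^-13 m (from energy = 3.85 MeV, via λ = hc/E).
λ_B = 1.730·10^-7 m (from wavelength = 1730 Å, via λ given directly).
Ratio = 3.220·10^-13 / 1.730·10^-7 = 1.86·10^-6.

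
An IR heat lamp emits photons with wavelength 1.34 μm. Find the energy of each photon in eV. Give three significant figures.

(h = 6.62607015e-34 J·s, c = 2.99792458e8 m/s, 1 eV = 1.602176634e-19 J.)
In SI units: λ = 1.34 μm = 1.34e-6 m.
Apply E = hc/λ: E = 1.482e-19 J.
Converting to eV: E = 0.9253 eV ≈ 0.925 eV.

0.925 eV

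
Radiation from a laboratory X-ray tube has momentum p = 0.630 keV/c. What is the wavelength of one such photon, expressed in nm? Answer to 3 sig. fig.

1.97 nm

Convert to SI: p = 0.630 keV/c = 3.3669·10^-25 kg·m/s.
For a photon λ = h/p, so λ = 1.968·10^-9 m.
Converting to nm: λ = 1.968 nm ≈ 1.97 nm.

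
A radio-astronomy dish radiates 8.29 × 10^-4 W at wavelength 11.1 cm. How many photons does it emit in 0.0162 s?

7.50 × 10^18 photons

Total energy: E_total = P·t = 8.29 × 10^-4 × 0.0162 = 1.343 × 10^-5 J.
Per-photon energy: E = 1.790 × 10^-24 J.
N = E_total / E_photon = 7.50 × 10^18.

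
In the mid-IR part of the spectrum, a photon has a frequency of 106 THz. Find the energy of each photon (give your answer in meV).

438 meV

In SI units: f = 106 THz = 1.06 × 10^14 Hz.
For a photon E = hf, so E = 7.024 × 10^-20 J.
Converting to meV: E = 438.4 meV ≈ 438 meV.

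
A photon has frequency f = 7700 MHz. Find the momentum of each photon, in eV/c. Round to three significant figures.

Convert to SI: f = 7700 MHz = 7.7e9 Hz.
Since p = hf/c for a photon, p = 1.702e-32 kg·m/s.
Converting to eV/c: p = 3.184e-5 eV/c ≈ 3.18e-5 eV/c.

3.18e-5 eV/c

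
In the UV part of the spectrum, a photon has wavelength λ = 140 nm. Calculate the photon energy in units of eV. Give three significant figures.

8.86 eV

Use h = 6.62607015e-34 J·s, c = 2.99792458e8 m/s, 1 eV = 1.602176634e-19 J.
In SI units: λ = 140 nm = 1.4e-7 m.
Apply E = hc/λ: E = 1.419e-18 J.
Converting to eV: E = 8.856 eV ≈ 8.86 eV.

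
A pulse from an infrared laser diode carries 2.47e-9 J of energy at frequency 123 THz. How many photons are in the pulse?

3.03e10 photons

Per-photon energy: E = 8.150e-20 J (from frequency = 123 THz).
N = E_total / E_photon = 2.47e-9 J / 8.150e-20 J = 3.03e10.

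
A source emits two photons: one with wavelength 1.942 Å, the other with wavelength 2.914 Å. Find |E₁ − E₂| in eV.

2130 eV

Using E = hc/λ: E₁ = 1.0229e-15 J, E₂ = 6.8169e-16 J.
|ΔE| = |1.0229e-15 − 6.8169e-16| = 3.41e-16 J = 2130 eV.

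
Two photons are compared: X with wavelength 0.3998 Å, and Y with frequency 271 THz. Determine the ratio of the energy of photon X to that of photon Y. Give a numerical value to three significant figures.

2.77e4

E_X = 4.969e-15 J (from wavelength = 0.3998 Å, via E = hc/λ).
E_Y = 1.796e-19 J (from frequency = 271 THz, via E = hf).
Ratio = 4.969e-15 / 1.796e-19 = 2.77e4.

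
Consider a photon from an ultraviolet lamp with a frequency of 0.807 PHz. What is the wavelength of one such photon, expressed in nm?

Convert to SI: f = 0.807 PHz = 8.07·10^14 Hz.
Since λ = c/f for a photon, λ = 3.715·10^-7 m.
Converting to nm: λ = 371.5 nm ≈ 371 nm.

371 nm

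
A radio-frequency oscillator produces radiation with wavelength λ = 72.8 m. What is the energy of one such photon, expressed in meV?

1.70e-5 meV

(h = 6.62607015e-34 J·s, c = 2.99792458e8 m/s, 1 eV = 1.602176634e-19 J.)
Since E = hc/λ for a photon, E = 2.729e-27 J.
Converting to meV: E = 1.703e-5 meV ≈ 1.70e-5 meV.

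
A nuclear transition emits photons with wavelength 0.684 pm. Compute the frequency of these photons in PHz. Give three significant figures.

(c = 2.99792458e8 m/s.)
Convert to SI: λ = 0.684 pm = 6.84e-13 m.
For a photon f = c/λ, so f = 4.383e20 Hz.
Converting to PHz: f = 438300 PHz ≈ 4.38e5 PHz.

4.38e5 PHz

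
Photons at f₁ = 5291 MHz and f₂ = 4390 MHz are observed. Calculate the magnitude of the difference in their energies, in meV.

Using E = hf: E₁ = 3.5059·10^-24 J, E₂ = 2.9088·10^-24 J.
|ΔE| = |3.5059·10^-24 − 2.9088·10^-24| = 5.97·10^-25 J = 3.73·10^-3 meV.

3.73·10^-3 meV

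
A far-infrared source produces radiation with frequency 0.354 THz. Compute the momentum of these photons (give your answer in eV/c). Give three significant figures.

1.46 × 10^-3 eV/c

Take h = 6.62607015 × 10^-34 J·s, c = 2.99792458 × 10^8 m/s, 1 eV = 1.602176634 × 10^-19 J.
In SI units: f = 0.354 THz = 3.54 × 10^11 Hz.
For a photon p = hf/c, so p = 7.824 × 10^-31 kg·m/s.
Converting to eV/c: p = 0.001464 eV/c ≈ 1.46 × 10^-3 eV/c.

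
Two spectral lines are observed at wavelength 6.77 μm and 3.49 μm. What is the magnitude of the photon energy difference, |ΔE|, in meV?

172 meV

Using E = hc/λ: E₁ = 2.934·10^-20 J, E₂ = 5.692·10^-20 J.
|ΔE| = |2.934·10^-20 − 5.692·10^-20| = 2.76·10^-20 J = 172 meV.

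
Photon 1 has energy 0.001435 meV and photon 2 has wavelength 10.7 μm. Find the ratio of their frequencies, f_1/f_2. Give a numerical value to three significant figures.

1.24 × 10^-5

f_1 = 3.470 × 10^8 Hz (from energy = 0.001435 meV, via f = E/h).
f_2 = 2.802 × 10^13 Hz (from wavelength = 10.7 μm, via f = c/λ).
Ratio = 3.470 × 10^8 / 2.802 × 10^13 = 1.24 × 10^-5.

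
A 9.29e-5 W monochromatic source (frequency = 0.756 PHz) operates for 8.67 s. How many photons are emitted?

1.61e15 photons

Total energy: E_total = P·t = 9.29e-5 × 8.67 = 8.054e-4 J.
Per-photon energy: E = 5.009e-19 J.
N = E_total / E_photon = 1.61e15.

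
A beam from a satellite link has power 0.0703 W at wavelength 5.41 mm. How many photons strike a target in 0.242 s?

Total energy: E_total = P·t = 0.0703 × 0.242 = 0.01701 J.
Per-photon energy: E = 3.672 × 10^-23 J.
N = E_total / E_photon = 4.63 × 10^20.

4.63 × 10^20 photons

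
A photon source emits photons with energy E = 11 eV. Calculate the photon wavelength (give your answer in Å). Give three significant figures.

Take h = 6.62607015 × 10^-34 J·s, c = 2.99792458 × 10^8 m/s, 1 eV = 1.602176634 × 10^-19 J.
In SI units: E = 11 eV = 1.7624 × 10^-18 J.
For a photon λ = hc/E, so λ = 1.127 × 10^-7 m.
Converting to Å: λ = 1127 Å ≈ 1130 Å.

1130 Å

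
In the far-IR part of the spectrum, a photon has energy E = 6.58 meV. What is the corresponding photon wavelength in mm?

Convert to SI: E = 6.58 meV = 1.0542 × 10^-21 J.
For a photon λ = hc/E, so λ = 1.884 × 10^-4 m.
Converting to mm: λ = 0.1884 mm ≈ 0.188 mm.

0.188 mm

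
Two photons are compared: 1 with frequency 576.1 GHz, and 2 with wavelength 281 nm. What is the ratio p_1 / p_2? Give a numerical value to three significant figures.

5.40e-4

p_1 = 1.273e-30 kg·m/s (from frequency = 576.1 GHz, via p = hf/c).
p_2 = 2.358e-27 kg·m/s (from wavelength = 281 nm, via p = h/λ).
Ratio = 1.273e-30 / 2.358e-27 = 5.40e-4.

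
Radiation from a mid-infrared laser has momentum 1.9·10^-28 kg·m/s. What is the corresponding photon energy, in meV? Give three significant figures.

Take c = 2.99792458·10^8 m/s, 1 eV = 1.602176634·10^-19 J.
The photon relation is E = pc, giving E = 5.696·10^-20 J.
Converting to meV: E = 355.5 meV ≈ 356 meV.

356 meV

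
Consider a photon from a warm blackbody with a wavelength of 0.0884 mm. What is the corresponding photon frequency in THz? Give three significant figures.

3.39 THz

(c = 2.99792458e8 m/s.)
Convert to SI: λ = 0.0884 mm = 8.84e-5 m.
Since f = c/λ for a photon, f = 3.391e12 Hz.
Converting to THz: f = 3.391 THz ≈ 3.39 THz.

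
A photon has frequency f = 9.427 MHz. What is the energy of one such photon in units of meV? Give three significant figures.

3.90·10^-5 meV

Take h = 6.62607015·10^-34 J·s, 1 eV = 1.602176634·10^-19 J.
Convert to SI: f = 9.427 MHz = 9.427·10^6 Hz.
The photon relation is E = hf, giving E = 6.246·10^-27 J.
Converting to meV: E = 3.899·10^-5 meV ≈ 3.90·10^-5 meV.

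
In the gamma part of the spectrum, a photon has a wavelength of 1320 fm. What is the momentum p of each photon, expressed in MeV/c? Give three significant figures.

Convert to SI: λ = 1320 fm = 1.32e-12 m.
The photon relation is p = h/λ, giving p = 5.020e-22 kg·m/s.
Converting to MeV/c: p = 0.9393 MeV/c ≈ 0.939 MeV/c.

0.939 MeV/c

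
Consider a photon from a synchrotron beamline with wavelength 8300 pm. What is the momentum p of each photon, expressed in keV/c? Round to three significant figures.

In SI units: λ = 8300 pm = 8.3e-9 m.
Since p = h/λ for a photon, p = 7.983e-26 kg·m/s.
Converting to keV/c: p = 0.1494 keV/c ≈ 0.149 keV/c.

0.149 keV/c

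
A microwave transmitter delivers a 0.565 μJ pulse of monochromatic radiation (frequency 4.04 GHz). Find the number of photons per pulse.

2.11 × 10^17 photons

Per-photon energy: E = 2.677 × 10^-24 J (from frequency = 4.04 GHz).
N = E_total / E_photon = 5.65 × 10^-7 J / 2.677 × 10^-24 J = 2.11 × 10^17.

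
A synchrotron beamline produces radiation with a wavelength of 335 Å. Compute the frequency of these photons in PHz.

8.95 PHz

Convert to SI: λ = 335 Å = 3.35e-8 m.
For a photon f = c/λ, so f = 8.949e15 Hz.
Converting to PHz: f = 8.949 PHz ≈ 8.95 PHz.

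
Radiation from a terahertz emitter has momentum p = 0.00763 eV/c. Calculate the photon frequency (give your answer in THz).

(h = 6.62607015 × 10^-34 J·s, c = 2.99792458 × 10^8 m/s, 1 eV = 1.602176634 × 10^-19 J.)
Convert to SI: p = 0.00763 eV/c = 4.0777 × 10^-30 kg·m/s.
Since f = pc/h for a photon, f = 1.845 × 10^12 Hz.
Converting to THz: f = 1.845 THz ≈ 1.84 THz.

1.84 THz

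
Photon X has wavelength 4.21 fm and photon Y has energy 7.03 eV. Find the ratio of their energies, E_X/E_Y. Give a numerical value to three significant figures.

E_X = 4.718e-11 J (from wavelength = 4.21 fm, via E = hc/λ).
E_Y = 1.126e-18 J (from energy = 7.03 eV, via E given directly).
Ratio = 4.718e-11 / 1.126e-18 = 4.19e7.

4.19e7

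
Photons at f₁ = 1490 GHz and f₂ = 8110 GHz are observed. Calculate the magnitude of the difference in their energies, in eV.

Using E = hf: E₁ = 9.873e-22 J, E₂ = 5.374e-21 J.
|ΔE| = |9.873e-22 − 5.374e-21| = 4.39e-21 J = 0.0274 eV.

0.0274 eV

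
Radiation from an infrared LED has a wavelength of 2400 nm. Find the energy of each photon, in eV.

0.517 eV

(h = 6.62607015e-34 J·s, c = 2.99792458e8 m/s, 1 eV = 1.602176634e-19 J.)
In SI units: λ = 2400 nm = 2.40e-6 m.
For a photon E = hc/λ, so E = 8.277e-20 J.
Converting to eV: E = 0.5166 eV ≈ 0.517 eV.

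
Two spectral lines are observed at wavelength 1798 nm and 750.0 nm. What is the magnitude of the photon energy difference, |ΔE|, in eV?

0.964 eV

Using E = hc/λ: E₁ = 1.1048 × 10^-19 J, E₂ = 2.6486 × 10^-19 J.
|ΔE| = |1.1048 × 10^-19 − 2.6486 × 10^-19| = 1.54 × 10^-19 J = 0.964 eV.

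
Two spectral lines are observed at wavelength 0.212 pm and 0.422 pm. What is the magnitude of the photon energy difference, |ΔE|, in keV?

Using E = hc/λ: E₁ = 9.370 × 10^-13 J, E₂ = 4.707 × 10^-13 J.
|ΔE| = |9.370 × 10^-13 − 4.707 × 10^-13| = 4.66 × 10^-13 J = 2910 keV.

2910 keV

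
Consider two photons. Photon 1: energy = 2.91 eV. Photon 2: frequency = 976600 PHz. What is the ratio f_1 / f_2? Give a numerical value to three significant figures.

f_1 = 7.036e14 Hz (from energy = 2.91 eV, via f = E/h).
f_2 = 9.766e20 Hz (from frequency = 976600 PHz, via f given directly).
Ratio = 7.036e14 / 9.766e20 = 7.20e-7.

7.20e-7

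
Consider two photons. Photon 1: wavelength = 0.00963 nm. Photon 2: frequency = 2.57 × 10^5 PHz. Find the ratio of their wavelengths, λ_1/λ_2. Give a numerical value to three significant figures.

λ_1 = 9.630 × 10^-12 m (from wavelength = 0.00963 nm, via λ given directly).
λ_2 = 1.167 × 10^-12 m (from frequency = 2.57 × 10^5 PHz, via λ = c/f).
Ratio = 9.630 × 10^-12 / 1.167 × 10^-12 = 8.26.

8.26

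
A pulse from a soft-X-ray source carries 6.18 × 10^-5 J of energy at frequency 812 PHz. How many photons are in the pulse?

Per-photon energy: E = 5.380 × 10^-16 J (from frequency = 812 PHz).
N = E_total / E_photon = 6.18 × 10^-5 J / 5.380 × 10^-16 J = 1.15 × 10^11.

1.15 × 10^11 photons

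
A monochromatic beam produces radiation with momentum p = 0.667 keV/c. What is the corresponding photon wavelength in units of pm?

Use h = 6.62607015e-34 J·s, c = 2.99792458e8 m/s, 1 eV = 1.602176634e-19 J.
First convert: p = 0.667 keV/c = 3.5646e-25 kg·m/s.
Since λ = h/p for a photon, λ = 1.859e-9 m.
Converting to pm: λ = 1859 pm ≈ 1860 pm.

1860 pm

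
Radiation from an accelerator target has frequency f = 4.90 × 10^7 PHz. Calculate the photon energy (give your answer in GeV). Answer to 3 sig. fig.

Use h = 6.62607015 × 10^-34 J·s, 1 eV = 1.602176634 × 10^-19 J.
Convert to SI: f = 4.90 × 10^7 PHz = 4.90 × 10^22 Hz.
The photon relation is E = hf, giving E = 3.247 × 10^-11 J.
Converting to GeV: E = 0.2026 GeV ≈ 0.203 GeV.

0.203 GeV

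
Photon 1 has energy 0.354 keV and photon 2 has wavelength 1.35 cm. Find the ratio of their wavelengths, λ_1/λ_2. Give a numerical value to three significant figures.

2.59 × 10^-7

λ_1 = 3.502 × 10^-9 m (from energy = 0.354 keV, via λ = hc/E).
λ_2 = 0.01350 m (from wavelength = 1.35 cm, via λ given directly).
Ratio = 3.502 × 10^-9 / 0.01350 = 2.59 × 10^-7.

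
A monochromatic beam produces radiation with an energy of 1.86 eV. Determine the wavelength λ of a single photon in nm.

667 nm

First convert: E = 1.86 eV = 2.9800 × 10^-19 J.
For a photon λ = hc/E, so λ = 6.666 × 10^-7 m.
Converting to nm: λ = 666.6 nm ≈ 667 nm.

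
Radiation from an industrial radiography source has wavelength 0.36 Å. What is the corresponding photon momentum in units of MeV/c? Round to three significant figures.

0.0344 MeV/c

Take h = 6.62607015e-34 J·s, c = 2.99792458e8 m/s, 1 eV = 1.602176634e-19 J.
Convert to SI: λ = 0.36 Å = 3.6e-11 m.
Since p = h/λ for a photon, p = 1.841e-23 kg·m/s.
Converting to MeV/c: p = 0.03444 MeV/c ≈ 0.0344 MeV/c.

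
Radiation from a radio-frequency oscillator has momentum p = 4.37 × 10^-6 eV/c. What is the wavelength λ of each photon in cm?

28.4 cm

(h = 6.62607015 × 10^-34 J·s, c = 2.99792458 × 10^8 m/s, 1 eV = 1.602176634 × 10^-19 J.)
First convert: p = 4.37 × 10^-6 eV/c = 2.3355 × 10^-33 kg·m/s.
Since λ = h/p for a photon, λ = 0.2837 m.
Converting to cm: λ = 28.37 cm ≈ 28.4 cm.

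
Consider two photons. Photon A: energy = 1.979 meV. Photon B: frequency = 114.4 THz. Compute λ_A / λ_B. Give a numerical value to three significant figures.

239

λ_A = 6.265·10^-4 m (from energy = 1.979 meV, via λ = hc/E).
λ_B = 2.621·10^-6 m (from frequency = 114.4 THz, via λ = c/f).
Ratio = 6.265·10^-4 / 2.621·10^-6 = 239.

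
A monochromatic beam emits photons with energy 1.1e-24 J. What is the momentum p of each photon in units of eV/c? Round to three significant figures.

The photon relation is p = E/c, giving p = 3.669e-33 kg·m/s.
Converting to eV/c: p = 6.866e-6 eV/c ≈ 6.87e-6 eV/c.

6.87e-6 eV/c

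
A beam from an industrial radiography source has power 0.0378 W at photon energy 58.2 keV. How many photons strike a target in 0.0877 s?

Total energy: E_total = P·t = 0.0378 × 0.0877 = 0.003315 J.
Per-photon energy: E = 9.325e-15 J.
N = E_total / E_photon = 3.56e11.

3.56e11 photons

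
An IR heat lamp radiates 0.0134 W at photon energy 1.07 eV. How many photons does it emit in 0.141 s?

Total energy: E_total = P·t = 0.0134 × 0.141 = 0.001889 J.
Per-photon energy: E = 1.714e-19 J.
N = E_total / E_photon = 1.10e16.

1.10e16 photons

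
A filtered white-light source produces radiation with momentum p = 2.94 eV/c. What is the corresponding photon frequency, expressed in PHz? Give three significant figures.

0.711 PHz

In SI units: p = 2.94 eV/c = 1.5712 × 10^-27 kg·m/s.
Since f = pc/h for a photon, f = 7.109 × 10^14 Hz.
Converting to PHz: f = 0.7109 PHz ≈ 0.711 PHz.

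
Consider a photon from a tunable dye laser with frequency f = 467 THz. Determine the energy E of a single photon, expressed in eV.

1.93 eV

In SI units: f = 467 THz = 4.67e14 Hz.
Apply E = hf: E = 3.094e-19 J.
Converting to eV: E = 1.931 eV ≈ 1.93 eV.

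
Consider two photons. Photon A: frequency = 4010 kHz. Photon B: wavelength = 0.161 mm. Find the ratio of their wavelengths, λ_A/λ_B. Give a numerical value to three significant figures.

4.64e5

λ_A = 74.76 m (from frequency = 4010 kHz, via λ = c/f).
λ_B = 1.610e-4 m (from wavelength = 0.161 mm, via λ given directly).
Ratio = 74.76 / 1.610e-4 = 4.64e5.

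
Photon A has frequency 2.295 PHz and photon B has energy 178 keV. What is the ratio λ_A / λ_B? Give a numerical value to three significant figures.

1.88e4

λ_A = 1.306e-7 m (from frequency = 2.295 PHz, via λ = c/f).
λ_B = 6.965e-12 m (from energy = 178 keV, via λ = hc/E).
Ratio = 1.306e-7 / 6.965e-12 = 1.88e4.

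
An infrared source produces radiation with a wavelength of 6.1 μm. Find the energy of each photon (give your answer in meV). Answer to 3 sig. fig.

203 meV

Use h = 6.62607015·10^-34 J·s, c = 2.99792458·10^8 m/s, 1 eV = 1.602176634·10^-19 J.
First convert: λ = 6.1 μm = 6.1·10^-6 m.
Apply E = hc/λ: E = 3.256·10^-20 J.
Converting to meV: E = 203.3 meV ≈ 203 meV.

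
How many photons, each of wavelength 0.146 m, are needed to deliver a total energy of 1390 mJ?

1.02e24 photons

Per-photon energy: E = 1.361e-24 J (from wavelength = 0.146 m).
N = E_total / E_photon = 1.39 J / 1.361e-24 J = 1.02e24.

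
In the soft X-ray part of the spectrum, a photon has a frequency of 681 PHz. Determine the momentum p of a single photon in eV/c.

Convert to SI: f = 681 PHz = 6.81e17 Hz.
For a photon p = hf/c, so p = 1.505e-24 kg·m/s.
Converting to eV/c: p = 2816 eV/c ≈ 2820 eV/c.

2820 eV/c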